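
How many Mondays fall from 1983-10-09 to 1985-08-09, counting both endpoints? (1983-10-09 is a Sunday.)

1983-10-09 is a Sunday; the first Monday on or after it is 1983-10-10 (1 day later).
From 1983-10-10 to 1985-08-09: 82 + 366 + 221 = 669 days (rest of 1983, 1984, to 1985-08-09 in 1985).
669 ÷ 7 = 95 full weeks with remainder 4, so 95 more Mondays after the first → 96.

96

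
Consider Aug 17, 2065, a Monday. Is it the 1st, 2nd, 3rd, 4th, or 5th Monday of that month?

3rd

Day 17 falls in week ⌈17/7⌉ of the month.
Days 1–7 hold the 1st Monday, 8–14 the 2nd, 15–21 the 3rd, 22–28 the 4th, 29–31 the 5th.
17 is in the range for the 3rd.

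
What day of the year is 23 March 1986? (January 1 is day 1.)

82

Days in months before March: 31 + 28 = 59.
Plus 23 days into March → day 82.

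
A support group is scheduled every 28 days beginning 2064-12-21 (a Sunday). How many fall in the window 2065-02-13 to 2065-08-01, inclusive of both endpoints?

Occurrences land 28·i days after 2064-12-21 for i = 0, 1, 2, …
2065-02-13 is 54 days after the start; 54 ÷ 28 = 1 remainder 26; since the remainder is 26, round up to i = 2. First occurrence in the window: #3 on 2065-02-15 (2×28 = 56 days in).
2065-08-01 is 223 days after the start; 223 ÷ 28 = 7 remainder 27. Last occurrence in the window: #8 on 2065-07-05.
Occurrences #3 through #8: 6 in total.

6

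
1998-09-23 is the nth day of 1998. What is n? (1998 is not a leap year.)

266

Days in months before September: 31 + 28 + 31 + 30 + 31 + 30 + 31 + 31 = 243.
Plus 23 days into September → day 266.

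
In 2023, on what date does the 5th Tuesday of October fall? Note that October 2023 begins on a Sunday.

31 October 2023

October 2023 begins on a Sunday, so the first Tuesday is October 3 (2 days later).
The 5th Tuesday is 4 weeks later: 3 + 28 = 31.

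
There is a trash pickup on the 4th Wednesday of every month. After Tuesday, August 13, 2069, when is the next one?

August 28, 2069

August 2069 starts on a Thursday; its first Wednesday is the 7th, so the 4th Wednesday is the 28th — August 28, 2069.
August 28, 2069 is after August 13, 2069, so that is the next one.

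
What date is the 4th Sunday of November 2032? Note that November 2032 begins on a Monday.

November 2032 begins on a Monday, so the first Sunday is November 7 (6 days later).
The 4th Sunday is 3 weeks later: 7 + 21 = 28.

28 November 2032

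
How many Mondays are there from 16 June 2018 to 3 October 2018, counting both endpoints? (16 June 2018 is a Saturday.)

16 June 2018 is a Saturday; the first Monday on or after it is 18 June 2018 (2 days later).
From 18 June 2018 to 3 October 2018: 12 + 31 + 31 + 30 + 3 = 107 days (rest of June, July, August, September, October).
107 ÷ 7 = 15 full weeks with remainder 2, so 15 more Mondays after the first → 16.

16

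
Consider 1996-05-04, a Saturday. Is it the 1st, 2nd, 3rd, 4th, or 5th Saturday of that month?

1st

Day 4 falls in week ⌈4/7⌉ of the month.
Days 1–7 hold the 1st Saturday, 8–14 the 2nd, 15–21 the 3rd, 22–28 the 4th, 29–31 the 5th.
4 is in the range for the 1st.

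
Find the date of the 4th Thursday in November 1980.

1980-11-27

The first Thursday of November 1980 is November 6.
The 4th Thursday is 3 weeks later: 6 + 21 = 27.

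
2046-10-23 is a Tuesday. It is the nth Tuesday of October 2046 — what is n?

Day 23 falls in week ⌈23/7⌉ of the month.
Days 1–7 hold the 1st Tuesday, 8–14 the 2nd, 15–21 the 3rd, 22–28 the 4th, 29–31 the 5th.
23 is in the range for the 4th.

4th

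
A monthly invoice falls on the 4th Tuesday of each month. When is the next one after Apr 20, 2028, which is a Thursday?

Apr 25, 2028

Apr 2028 starts on a Saturday; its first Tuesday is the 4th, so the 4th Tuesday is the 25th — Apr 25, 2028.
Apr 25, 2028 is after Apr 20, 2028, so that is the next one.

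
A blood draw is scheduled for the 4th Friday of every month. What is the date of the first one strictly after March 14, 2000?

March 24, 2000

March 2000 starts on a Wednesday; its first Friday is the 3rd, so the 4th Friday is the 24th — March 24, 2000.
March 24, 2000 is after March 14, 2000, so that is the next one.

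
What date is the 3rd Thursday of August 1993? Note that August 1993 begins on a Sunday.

1993-08-19

August 1993 begins on a Sunday, so the first Thursday is August 5 (4 days later).
The 3rd Thursday is 2 weeks later: 5 + 14 = 19.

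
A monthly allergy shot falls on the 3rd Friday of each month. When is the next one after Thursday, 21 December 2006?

December 2006 starts on a Friday; its first Friday is the 1st, so the 3rd Friday is the 15th — 15 December 2006.
That is not after 21 December 2006, so look at January 2007.
January 2007 starts on a Monday; its first Friday is the 5th, so the 3rd Friday is the 19th — 19 January 2007.

19 January 2007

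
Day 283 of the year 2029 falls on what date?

January has 31 days (283 − 31 = 252 remain).
February has 28 days (252 − 28 = 224 remain).
March has 31 days (224 − 31 = 193 remain).
April has 30 days (193 − 30 = 163 remain).
May has 31 days (163 − 31 = 132 remain).
June has 30 days (132 − 30 = 102 remain).
July has 31 days (102 − 31 = 71 remain).
August has 31 days (71 − 31 = 40 remain).
September has 30 days (40 − 30 = 10 remain).
10 into October → October 10.

2029-10-10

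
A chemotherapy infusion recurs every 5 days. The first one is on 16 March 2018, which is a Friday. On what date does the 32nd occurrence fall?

The 32nd occurrence is 31 intervals after the first: 31 × 5 = 155 days after 16 March 2018.
March has 31 days — 15 days to the end of March leaves 140.
April has 30 days (110 left).
May has 31 days (79 left).
June has 30 days (49 left).
July has 31 days (18 left).
18 days into August → 18 August 2018.

18 August 2018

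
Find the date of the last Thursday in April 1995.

The first Thursday of April 1995 is April 6.
April 1995 has 30 days. Adding weeks: 6, 13, 20, 27 — the last one ≤ 30 is the 27th.

1995-04-27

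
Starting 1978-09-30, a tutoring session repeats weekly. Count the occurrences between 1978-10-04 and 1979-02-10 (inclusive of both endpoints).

19

Occurrences land 7·i days after 1978-09-30 for i = 0, 1, 2, …
1978-10-04 is 4 days after the start; 4 ÷ 7 = 0 remainder 4; since the remainder is 4, round up to i = 1. First occurrence in the window: #2 on 1978-10-07 (1×7 = 7 days in).
1979-02-10 is 133 days after the start; 133 ÷ 7 = 19 remainder 0. Last occurrence in the window: #20 on 1979-02-10.
Occurrences #2 through #20: 19 in total.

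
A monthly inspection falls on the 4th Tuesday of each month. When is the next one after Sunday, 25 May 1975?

May 1975 starts on a Thursday; its first Tuesday is the 6th, so the 4th Tuesday is the 27th — 27 May 1975.
27 May 1975 is after 25 May 1975, so that is the next one.

27 May 1975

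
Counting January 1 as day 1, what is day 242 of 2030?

August 30, 2030

January has 31 days (242 − 31 = 211 remain).
February has 28 days (211 − 28 = 183 remain).
March has 31 days (183 − 31 = 152 remain).
April has 30 days (152 − 30 = 122 remain).
May has 31 days (122 − 31 = 91 remain).
June has 30 days (91 − 30 = 61 remain).
July has 31 days (61 − 31 = 30 remain).
30 into August → August 30.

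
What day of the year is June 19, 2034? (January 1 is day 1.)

170

Days in months before June: 31 + 28 + 31 + 30 + 31 = 151.
Plus 19 days into June → day 170.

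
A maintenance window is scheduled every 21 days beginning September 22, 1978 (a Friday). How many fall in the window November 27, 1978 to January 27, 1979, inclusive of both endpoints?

Occurrences land 21·i days after September 22, 1978 for i = 0, 1, 2, …
November 27, 1978 is 66 days after the start; 66 ÷ 21 = 3 remainder 3; since the remainder is 3, round up to i = 4. First occurrence in the window: #5 on December 15, 1978 (4×21 = 84 days in).
January 27, 1979 is 127 days after the start; 127 ÷ 21 = 6 remainder 1. Last occurrence in the window: #7 on January 26, 1979.
Occurrences #5 through #7: 3 in total.

3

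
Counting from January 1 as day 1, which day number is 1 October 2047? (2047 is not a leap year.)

Days in months before October: 31 + 28 + 31 + 30 + 31 + 30 + 31 + 31 + 30 = 273.
Plus 1 day into October → day 274.

274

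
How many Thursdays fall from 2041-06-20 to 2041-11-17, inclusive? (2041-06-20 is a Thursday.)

22

2041-06-20 is a Thursday; the first Thursday on or after it is 2041-06-20.
From 2041-06-20 to 2041-11-17: 10 + 31 + 31 + 30 + 31 + 17 = 150 days (rest of June, July, August, September, October, November).
150 ÷ 7 = 21 full weeks with remainder 3, so 21 more Thursdays after the first → 22.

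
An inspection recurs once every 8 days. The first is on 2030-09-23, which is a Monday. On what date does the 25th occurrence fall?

2031-04-03

The 25th occurrence is 24 intervals after the first: 24 × 8 = 192 days after 2030-09-23.
September has 30 days — 7 days to the end of September leaves 185.
October has 31 days (154 left).
November has 30 days (124 left).
December has 31 days (93 left).
January has 31 days (62 left).
February has 28 days (34 left).
March has 31 days (3 left).
3 days into April → 2031-04-03.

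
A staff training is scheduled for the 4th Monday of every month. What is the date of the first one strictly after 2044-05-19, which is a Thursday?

May 2044 starts on a Sunday; its first Monday is the 2nd, so the 4th Monday is the 23rd — 2044-05-23.
2044-05-23 is after 2044-05-19, so that is the next one.

2044-05-23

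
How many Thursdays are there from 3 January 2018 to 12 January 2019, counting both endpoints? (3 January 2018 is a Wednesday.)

54

3 January 2018 is a Wednesday; the first Thursday on or after it is 4 January 2018 (1 day later).
From 4 January 2018 to 12 January 2019: 361 + 12 = 373 days (rest of 2018, to 12 January 2019 in 2019).
373 ÷ 7 = 53 full weeks with remainder 2, so 53 more Thursdays after the first → 54.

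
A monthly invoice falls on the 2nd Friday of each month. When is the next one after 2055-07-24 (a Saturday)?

July 2055 starts on a Thursday; its first Friday is the 2nd, so the 2nd Friday is the 9th — 2055-07-09.
That is not after 2055-07-24, so look at August 2055.
August 2055 starts on a Sunday; its first Friday is the 6th, so the 2nd Friday is the 13th — 2055-08-13.

2055-08-13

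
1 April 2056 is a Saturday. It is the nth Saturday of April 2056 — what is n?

1st

Day 1 falls in week ⌈1/7⌉ of the month.
Days 1–7 hold the 1st Saturday, 8–14 the 2nd, 15–21 the 3rd, 22–28 the 4th, 29–31 the 5th.
1 is in the range for the 1st.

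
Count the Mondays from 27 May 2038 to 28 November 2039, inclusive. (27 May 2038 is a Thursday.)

79

27 May 2038 is a Thursday; the first Monday on or after it is 31 May 2038 (4 days later).
From 31 May 2038 to 28 November 2039: 214 + 332 = 546 days (rest of 2038, to 28 November 2039 in 2039).
546 ÷ 7 = 78 full weeks with remainder 0, so 78 more Mondays after the first → 79.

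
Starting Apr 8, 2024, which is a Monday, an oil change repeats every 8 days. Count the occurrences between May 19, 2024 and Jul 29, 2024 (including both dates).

Occurrences land 8·i days after Apr 8, 2024 for i = 0, 1, 2, …
May 19, 2024 is 41 days after the start; 41 ÷ 8 = 5 remainder 1; since the remainder is 1, round up to i = 6. First occurrence in the window: #7 on May 26, 2024 (6×8 = 48 days in).
Jul 29, 2024 is 112 days after the start; 112 ÷ 8 = 14 remainder 0. Last occurrence in the window: #15 on Jul 29, 2024.
Occurrences #7 through #15: 9 in total.

9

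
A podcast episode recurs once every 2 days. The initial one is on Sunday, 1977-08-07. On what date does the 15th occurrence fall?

The 15th occurrence is 14 intervals after the first: 14 × 2 = 28 days after 1977-08-07.
August has 31 days — 24 days to the end of August leaves 4.
4 days into September → 1977-09-04.

1977-09-04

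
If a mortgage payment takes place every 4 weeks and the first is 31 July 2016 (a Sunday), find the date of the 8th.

The 8th occurrence is 7 intervals after the first: 7 × 28 = 196 days after 31 July 2016.
July has 31 days — 0 days to the end of July leaves 196.
August has 31 days (165 left).
September has 30 days (135 left).
October has 31 days (104 left).
November has 30 days (74 left).
December has 31 days (43 left).
January has 31 days (12 left).
12 days into February → 12 February 2017.

12 February 2017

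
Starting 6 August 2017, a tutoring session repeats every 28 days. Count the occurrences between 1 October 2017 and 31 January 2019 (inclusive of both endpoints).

18

Occurrences land 28·i days after 6 August 2017 for i = 0, 1, 2, …
1 October 2017 is 56 days after the start; 56 ÷ 28 = 2 remainder 0. First occurrence in the window: #3 on 1 October 2017 (2×28 = 56 days in).
31 January 2019 is 543 days after the start; 543 ÷ 28 = 19 remainder 11. Last occurrence in the window: #20 on 20 January 2019.
Occurrences #3 through #20: 18 in total.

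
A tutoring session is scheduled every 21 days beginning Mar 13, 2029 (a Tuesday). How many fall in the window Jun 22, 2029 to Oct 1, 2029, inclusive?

5

Occurrences land 21·i days after Mar 13, 2029 for i = 0, 1, 2, …
Jun 22, 2029 is 101 days after the start; 101 ÷ 21 = 4 remainder 17; since the remainder is 17, round up to i = 5. First occurrence in the window: #6 on Jun 26, 2029 (5×21 = 105 days in).
Oct 1, 2029 is 202 days after the start; 202 ÷ 21 = 9 remainder 13. Last occurrence in the window: #10 on Sep 18, 2029.
Occurrences #6 through #10: 5 in total.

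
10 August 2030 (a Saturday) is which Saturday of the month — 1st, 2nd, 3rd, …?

Day 10 falls in week ⌈10/7⌉ of the month.
Days 1–7 hold the 1st Saturday, 8–14 the 2nd, 15–21 the 3rd, 22–28 the 4th, 29–31 the 5th.
10 is in the range for the 2nd.

2nd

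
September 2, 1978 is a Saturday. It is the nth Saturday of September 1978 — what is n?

1st

Day 2 falls in week ⌈2/7⌉ of the month.
Days 1–7 hold the 1st Saturday, 8–14 the 2nd, 15–21 the 3rd, 22–28 the 4th, 29–31 the 5th.
2 is in the range for the 1st.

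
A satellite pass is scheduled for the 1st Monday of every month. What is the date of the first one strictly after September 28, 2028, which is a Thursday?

October 2, 2028

September 2028 starts on a Friday, so its 1st Monday is September 4, 2028 (3 days in).
That is not after September 28, 2028, so look at October 2028.
October 2028 starts on a Sunday, so its 1st Monday is October 2, 2028 (1 day in).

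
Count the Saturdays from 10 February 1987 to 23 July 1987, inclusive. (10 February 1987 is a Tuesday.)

23

10 February 1987 is a Tuesday; the first Saturday on or after it is 14 February 1987 (4 days later).
From 14 February 1987 to 23 July 1987: 14 + 31 + 30 + 31 + 30 + 23 = 159 days (rest of February, March, April, May, June, July).
159 ÷ 7 = 22 full weeks with remainder 5, so 22 more Saturdays after the first → 23.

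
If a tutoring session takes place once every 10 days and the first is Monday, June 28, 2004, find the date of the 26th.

The 26th occurrence is 25 intervals after the first: 25 × 10 = 250 days after June 28, 2004.
June has 30 days — 2 days to the end of June leaves 248.
July has 31 days (217 left).
August has 31 days (186 left).
September has 30 days (156 left).
October has 31 days (125 left).
November has 30 days (95 left).
December has 31 days (64 left).
January has 31 days (33 left).
February has 28 days (5 left).
5 days into March → March 5, 2005.

March 5, 2005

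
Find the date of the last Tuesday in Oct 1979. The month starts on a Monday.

Oct 1979 begins on a Monday, so the first Tuesday is Oct 2 (1 day later).
Oct 1979 has 31 days. Adding weeks: 2, 9, 16, 23, 30 — the last one ≤ 31 is the 30th.

Oct 30, 1979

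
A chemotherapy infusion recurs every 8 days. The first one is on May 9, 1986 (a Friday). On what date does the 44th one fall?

The 44th occurrence is 43 intervals after the first: 43 × 8 = 344 days after May 9, 1986.
May has 31 days — 22 days to the end of May leaves 322.
June has 30 days (292 left).
July has 31 days (261 left).
August has 31 days (230 left).
September has 30 days (200 left).
October has 31 days (169 left).
November has 30 days (139 left).
December has 31 days (108 left).
January has 31 days (77 left).
February has 28 days (49 left).
March has 31 days (18 left).
18 days into April → April 18, 1987.

April 18, 1987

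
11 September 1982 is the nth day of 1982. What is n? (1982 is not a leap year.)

Days in months before September: 31 + 28 + 31 + 30 + 31 + 30 + 31 + 31 = 243.
Plus 11 days into September → day 254.

254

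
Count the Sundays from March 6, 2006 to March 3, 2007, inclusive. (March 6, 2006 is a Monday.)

51

March 6, 2006 is a Monday; the first Sunday on or after it is March 12, 2006 (6 days later).
From March 12, 2006 to March 3, 2007: 294 + 62 = 356 days (rest of 2006, to March 3, 2007 in 2007).
356 ÷ 7 = 50 full weeks with remainder 6, so 50 more Sundays after the first → 51.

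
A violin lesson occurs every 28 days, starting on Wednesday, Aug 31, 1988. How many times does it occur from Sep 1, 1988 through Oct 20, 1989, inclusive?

Occurrences land 28·i days after Aug 31, 1988 for i = 0, 1, 2, …
Sep 1, 1988 is 1 day after the start; 1 ÷ 28 = 0 remainder 1; since the remainder is 1, round up to i = 1. First occurrence in the window: #2 on Sep 28, 1988 (1×28 = 28 days in).
Oct 20, 1989 is 415 days after the start; 415 ÷ 28 = 14 remainder 23. Last occurrence in the window: #15 on Sep 27, 1989.
Occurrences #2 through #15: 14 in total.

14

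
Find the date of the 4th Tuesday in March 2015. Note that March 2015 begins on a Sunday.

24 March 2015

March 2015 begins on a Sunday, so the first Tuesday is March 3 (2 days later).
The 4th Tuesday is 3 weeks later: 3 + 21 = 24.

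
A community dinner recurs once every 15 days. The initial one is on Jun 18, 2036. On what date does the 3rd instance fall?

Jul 18, 2036

The 3rd occurrence is 2 intervals after the first: 2 × 15 = 30 days after Jun 18, 2036.
Jun has 30 days — 12 days to the end of Jun leaves 18.
18 days into Jul → Jul 18, 2036.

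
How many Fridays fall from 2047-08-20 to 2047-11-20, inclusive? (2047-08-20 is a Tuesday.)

13

2047-08-20 is a Tuesday; the first Friday on or after it is 2047-08-23 (3 days later).
From 2047-08-23 to 2047-11-20: 8 + 30 + 31 + 20 = 89 days (rest of August, September, October, November).
89 ÷ 7 = 12 full weeks with remainder 5, so 12 more Fridays after the first → 13.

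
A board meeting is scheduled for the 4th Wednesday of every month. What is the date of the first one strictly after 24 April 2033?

April 2033 starts on a Friday; its first Wednesday is the 6th, so the 4th Wednesday is the 27th — 27 April 2033.
27 April 2033 is after 24 April 2033, so that is the next one.

27 April 2033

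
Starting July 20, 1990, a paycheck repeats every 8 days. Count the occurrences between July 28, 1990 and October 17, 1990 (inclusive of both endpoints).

11

Occurrences land 8·i days after July 20, 1990 for i = 0, 1, 2, …
July 28, 1990 is 8 days after the start; 8 ÷ 8 = 1 remainder 0. First occurrence in the window: #2 on July 28, 1990 (1×8 = 8 days in).
October 17, 1990 is 89 days after the start; 89 ÷ 8 = 11 remainder 1. Last occurrence in the window: #12 on October 16, 1990.
Occurrences #2 through #12: 11 in total.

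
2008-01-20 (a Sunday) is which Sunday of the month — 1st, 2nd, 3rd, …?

Day 20 falls in week ⌈20/7⌉ of the month.
Days 1–7 hold the 1st Sunday, 8–14 the 2nd, 15–21 the 3rd, 22–28 the 4th, 29–31 the 5th.
20 is in the range for the 3rd.

3rd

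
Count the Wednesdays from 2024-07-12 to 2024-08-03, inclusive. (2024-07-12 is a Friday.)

3

2024-07-12 is a Friday; the first Wednesday on or after it is 2024-07-17 (5 days later).
From 2024-07-17 to 2024-08-03: 14 + 3 = 17 days (rest of July, August).
17 ÷ 7 = 2 full weeks with remainder 3, so 2 more Wednesdays after the first → 3.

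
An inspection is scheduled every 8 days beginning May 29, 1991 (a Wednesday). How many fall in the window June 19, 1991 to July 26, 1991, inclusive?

5

Occurrences land 8·i days after May 29, 1991 for i = 0, 1, 2, …
June 19, 1991 is 21 days after the start; 21 ÷ 8 = 2 remainder 5; since the remainder is 5, round up to i = 3. First occurrence in the window: #4 on June 22, 1991 (3×8 = 24 days in).
July 26, 1991 is 58 days after the start; 58 ÷ 8 = 7 remainder 2. Last occurrence in the window: #8 on July 24, 1991.
Occurrences #4 through #8: 5 in total.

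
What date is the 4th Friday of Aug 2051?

Aug 25, 2051

The first Friday of Aug 2051 is Aug 4.
The 4th Friday is 3 weeks later: 4 + 21 = 25.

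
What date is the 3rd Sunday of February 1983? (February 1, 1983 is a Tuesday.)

February 1983 begins on a Tuesday, so the first Sunday is February 6 (5 days later).
The 3rd Sunday is 2 weeks later: 6 + 14 = 20.

February 20, 1983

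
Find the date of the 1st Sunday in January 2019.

2019-01-06

The first Sunday of January 2019 is January 6.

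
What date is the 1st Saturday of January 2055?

The first Saturday of January 2055 is January 2.

2 January 2055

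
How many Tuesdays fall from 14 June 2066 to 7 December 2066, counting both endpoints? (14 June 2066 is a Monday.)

14 June 2066 is a Monday; the first Tuesday on or after it is 15 June 2066 (1 day later).
From 15 June 2066 to 7 December 2066: 15 + 31 + 31 + 30 + 31 + 30 + 7 = 175 days (rest of June, July, August, September, October, November, December).
175 ÷ 7 = 25 full weeks with remainder 0, so 25 more Tuesdays after the first → 26.

26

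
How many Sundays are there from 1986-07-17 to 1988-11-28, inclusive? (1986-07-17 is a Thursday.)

124

1986-07-17 is a Thursday; the first Sunday on or after it is 1986-07-20 (3 days later).
From 1986-07-20 to 1988-11-28: 164 + 365 + 333 = 862 days (rest of 1986, 1987, to 1988-11-28 in 1988).
862 ÷ 7 = 123 full weeks with remainder 1, so 123 more Sundays after the first → 124.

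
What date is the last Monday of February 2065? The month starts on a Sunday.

2065-02-23

February 2065 begins on a Sunday, so the first Monday is February 2 (1 day later).
February 2065 has 28 days. Adding weeks: 2, 9, 16, 23 — the last one ≤ 28 is the 23rd.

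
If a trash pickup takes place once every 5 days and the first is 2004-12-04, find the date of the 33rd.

2005-05-13

The 33rd occurrence is 32 intervals after the first: 32 × 5 = 160 days after 2004-12-04.
December has 31 days — 27 days to the end of December leaves 133.
January has 31 days (102 left).
February has 28 days (74 left).
March has 31 days (43 left).
April has 30 days (13 left).
13 days into May → 2005-05-13.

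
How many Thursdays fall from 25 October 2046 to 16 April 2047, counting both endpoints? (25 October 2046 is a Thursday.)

25 October 2046 is a Thursday; the first Thursday on or after it is 25 October 2046.
From 25 October 2046 to 16 April 2047: 6 + 30 + 31 + 31 + 28 + 31 + 16 = 173 days (rest of October, November, December, January, February, March, April).
173 ÷ 7 = 24 full weeks with remainder 5, so 24 more Thursdays after the first → 25.

25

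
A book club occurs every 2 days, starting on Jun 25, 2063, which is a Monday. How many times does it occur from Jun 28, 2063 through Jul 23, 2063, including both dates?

Occurrences land 2·i days after Jun 25, 2063 for i = 0, 1, 2, …
Jun 28, 2063 is 3 days after the start; 3 ÷ 2 = 1 remainder 1; since the remainder is 1, round up to i = 2. First occurrence in the window: #3 on Jun 29, 2063 (2×2 = 4 days in).
Jul 23, 2063 is 28 days after the start; 28 ÷ 2 = 14 remainder 0. Last occurrence in the window: #15 on Jul 23, 2063.
Occurrences #3 through #15: 13 in total.

13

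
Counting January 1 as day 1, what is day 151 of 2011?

January has 31 days (151 − 31 = 120 remain).
February has 28 days (120 − 28 = 92 remain).
March has 31 days (92 − 31 = 61 remain).
April has 30 days (61 − 30 = 31 remain).
31 into May → May 31.

May 31, 2011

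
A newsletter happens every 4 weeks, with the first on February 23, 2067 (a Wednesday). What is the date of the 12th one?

The 12th occurrence is 11 intervals after the first: 11 × 28 = 308 days after February 23, 2067.
February has 28 days — 5 days to the end of February leaves 303.
March has 31 days (272 left).
April has 30 days (242 left).
May has 31 days (211 left).
June has 30 days (181 left).
July has 31 days (150 left).
August has 31 days (119 left).
September has 30 days (89 left).
October has 31 days (58 left).
November has 30 days (28 left).
28 days into December → December 28, 2067.

December 28, 2067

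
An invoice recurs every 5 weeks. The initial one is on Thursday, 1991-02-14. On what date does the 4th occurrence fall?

1991-05-30

The 4th occurrence is 3 intervals after the first: 3 × 35 = 105 days after 1991-02-14.
February has 28 days — 14 days to the end of February leaves 91.
March has 31 days (60 left).
April has 30 days (30 left).
30 days into May → 1991-05-30.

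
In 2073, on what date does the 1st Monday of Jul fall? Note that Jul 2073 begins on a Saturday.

Jul 2073 begins on a Saturday, so the first Monday is Jul 3 (2 days later).

Jul 3, 2073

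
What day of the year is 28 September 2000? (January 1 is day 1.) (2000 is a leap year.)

Days in months before September: 31 + 29 + 31 + 30 + 31 + 30 + 31 + 31 = 244.
Plus 28 days into September → day 272.

272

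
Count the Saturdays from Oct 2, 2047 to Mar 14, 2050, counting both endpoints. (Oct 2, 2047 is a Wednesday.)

128

Oct 2, 2047 is a Wednesday; the first Saturday on or after it is Oct 5, 2047 (3 days later).
From Oct 5, 2047 to Mar 14, 2050: 87 + 366 + 365 + 73 = 891 days (rest of 2047, 2048, 2049, to Mar 14, 2050 in 2050).
891 ÷ 7 = 127 full weeks with remainder 2, so 127 more Saturdays after the first → 128.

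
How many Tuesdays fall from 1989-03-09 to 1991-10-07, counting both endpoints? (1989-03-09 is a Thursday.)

1989-03-09 is a Thursday; the first Tuesday on or after it is 1989-03-14 (5 days later).
From 1989-03-14 to 1991-10-07: 292 + 365 + 280 = 937 days (rest of 1989, 1990, to 1991-10-07 in 1991).
937 ÷ 7 = 133 full weeks with remainder 6, so 133 more Tuesdays after the first → 134.

134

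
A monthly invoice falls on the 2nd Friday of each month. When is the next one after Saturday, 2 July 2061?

8 July 2061

July 2061 starts on a Friday; its first Friday is the 1st, so the 2nd Friday is the 8th — 8 July 2061.
8 July 2061 is after 2 July 2061, so that is the next one.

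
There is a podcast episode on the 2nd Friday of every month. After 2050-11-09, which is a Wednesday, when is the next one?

2050-11-11

November 2050 starts on a Tuesday; its first Friday is the 4th, so the 2nd Friday is the 11th — 2050-11-11.
2050-11-11 is after 2050-11-09, so that is the next one.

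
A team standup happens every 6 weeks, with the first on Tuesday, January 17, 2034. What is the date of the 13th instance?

June 5, 2035

The 13th occurrence is 12 intervals after the first: 12 × 42 = 504 days after January 17, 2034.
January has 31 days — 14 days to the end of January leaves 490.
From end of January to end of 2034 is 334 days (156 left).
January has 31 days (125 left).
February has 28 days (97 left).
March has 31 days (66 left).
April has 30 days (36 left).
May has 31 days (5 left).
5 days into June → June 5, 2035.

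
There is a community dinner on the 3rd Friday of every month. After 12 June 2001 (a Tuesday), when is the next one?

15 June 2001

June 2001 starts on a Friday; its first Friday is the 1st, so the 3rd Friday is the 15th — 15 June 2001.
15 June 2001 is after 12 June 2001, so that is the next one.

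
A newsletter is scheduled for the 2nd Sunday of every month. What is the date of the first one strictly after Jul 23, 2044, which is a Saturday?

Jul 2044 starts on a Friday; its first Sunday is the 3rd, so the 2nd Sunday is the 10th — Jul 10, 2044.
That is not after Jul 23, 2044, so look at Aug 2044.
Aug 2044 starts on a Monday; its first Sunday is the 7th, so the 2nd Sunday is the 14th — Aug 14, 2044.

Aug 14, 2044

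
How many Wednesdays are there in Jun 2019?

Jun 1, 2019 is a Saturday; the first Wednesday on or after it is Jun 5, 2019 (4 days later).
From Jun 5, 2019 to Jun 30, 2019 is 30 − 5 = 25 days.
25 ÷ 7 = 3 full weeks with remainder 4, so 3 more Wednesdays after the first → 4.

4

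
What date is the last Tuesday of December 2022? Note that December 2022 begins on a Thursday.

December 2022 begins on a Thursday, so the first Tuesday is December 6 (5 days later).
December 2022 has 31 days. Adding weeks: 6, 13, 20, 27 — the last one ≤ 31 is the 27th.

2022-12-27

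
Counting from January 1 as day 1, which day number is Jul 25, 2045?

206

Days in months before Jul: 31 + 28 + 31 + 30 + 31 + 30 = 181.
Plus 25 days into Jul → day 206.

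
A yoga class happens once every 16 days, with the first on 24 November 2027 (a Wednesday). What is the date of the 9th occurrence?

The 9th occurrence is 8 intervals after the first: 8 × 16 = 128 days after 24 November 2027.
November has 30 days — 6 days to the end of November leaves 122.
December has 31 days (91 left).
January has 31 days (60 left).
February has 29 days (31 left).
31 days into March → 31 March 2028.

31 March 2028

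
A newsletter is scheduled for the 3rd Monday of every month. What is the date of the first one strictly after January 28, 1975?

January 1975 starts on a Wednesday; its first Monday is the 6th, so the 3rd Monday is the 20th — January 20, 1975.
That is not after January 28, 1975, so look at February 1975.
February 1975 starts on a Saturday; its first Monday is the 3rd, so the 3rd Monday is the 17th — February 17, 1975.

February 17, 1975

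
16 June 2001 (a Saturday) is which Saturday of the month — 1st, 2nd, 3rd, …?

Day 16 falls in week ⌈16/7⌉ of the month.
Days 1–7 hold the 1st Saturday, 8–14 the 2nd, 15–21 the 3rd, 22–28 the 4th, 29–31 the 5th.
16 is in the range for the 3rd.

3rd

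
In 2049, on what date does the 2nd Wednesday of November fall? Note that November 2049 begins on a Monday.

2049-11-10

November 2049 begins on a Monday, so the first Wednesday is November 3 (2 days later).
The 2nd Wednesday is 1 weeks later: 3 + 7 = 10.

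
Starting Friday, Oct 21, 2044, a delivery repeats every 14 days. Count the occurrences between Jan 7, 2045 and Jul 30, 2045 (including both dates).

15

Occurrences land 14·i days after Oct 21, 2044 for i = 0, 1, 2, …
Jan 7, 2045 is 78 days after the start; 78 ÷ 14 = 5 remainder 8; since the remainder is 8, round up to i = 6. First occurrence in the window: #7 on Jan 13, 2045 (6×14 = 84 days in).
Jul 30, 2045 is 282 days after the start; 282 ÷ 14 = 20 remainder 2. Last occurrence in the window: #21 on Jul 28, 2045.
Occurrences #7 through #21: 15 in total.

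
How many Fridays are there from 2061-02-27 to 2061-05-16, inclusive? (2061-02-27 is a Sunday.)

11

2061-02-27 is a Sunday; the first Friday on or after it is 2061-03-04 (5 days later).
From 2061-03-04 to 2061-05-16: 27 + 30 + 16 = 73 days (rest of March, April, May).
73 ÷ 7 = 10 full weeks with remainder 3, so 10 more Fridays after the first → 11.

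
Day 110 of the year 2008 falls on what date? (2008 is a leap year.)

2008-04-19

January has 31 days (110 − 31 = 79 remain).
February has 29 days (79 − 29 = 50 remain).
March has 31 days (50 − 31 = 19 remain).
19 into April → April 19.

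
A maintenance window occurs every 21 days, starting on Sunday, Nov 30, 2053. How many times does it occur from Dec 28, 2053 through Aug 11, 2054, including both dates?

Occurrences land 21·i days after Nov 30, 2053 for i = 0, 1, 2, …
Dec 28, 2053 is 28 days after the start; 28 ÷ 21 = 1 remainder 7; since the remainder is 7, round up to i = 2. First occurrence in the window: #3 on Jan 11, 2054 (2×21 = 42 days in).
Aug 11, 2054 is 254 days after the start; 254 ÷ 21 = 12 remainder 2. Last occurrence in the window: #13 on Aug 9, 2054.
Occurrences #3 through #13: 11 in total.

11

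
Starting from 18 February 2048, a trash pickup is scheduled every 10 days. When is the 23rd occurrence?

The 23rd occurrence is 22 intervals after the first: 22 × 10 = 220 days after 18 February 2048.
February has 29 days — 11 days to the end of February leaves 209.
March has 31 days (178 left).
April has 30 days (148 left).
May has 31 days (117 left).
June has 30 days (87 left).
July has 31 days (56 left).
August has 31 days (25 left).
25 days into September → 25 September 2048.

25 September 2048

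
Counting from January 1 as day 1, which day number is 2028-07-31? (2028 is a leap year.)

213

Days in months before July: 31 + 29 + 31 + 30 + 31 + 30 = 182.
Plus 31 days into July → day 213.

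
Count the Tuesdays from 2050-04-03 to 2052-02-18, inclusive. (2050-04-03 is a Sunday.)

98

2050-04-03 is a Sunday; the first Tuesday on or after it is 2050-04-05 (2 days later).
From 2050-04-05 to 2052-02-18: 270 + 365 + 49 = 684 days (rest of 2050, 2051, to 2052-02-18 in 2052).
684 ÷ 7 = 97 full weeks with remainder 5, so 97 more Tuesdays after the first → 98.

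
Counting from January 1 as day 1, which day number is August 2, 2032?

215

Days in months before August: 31 + 29 + 31 + 30 + 31 + 30 + 31 = 213.
Plus 2 days into August → day 215.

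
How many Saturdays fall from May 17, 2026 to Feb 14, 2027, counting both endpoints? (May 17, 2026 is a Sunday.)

39

May 17, 2026 is a Sunday; the first Saturday on or after it is May 23, 2026 (6 days later).
From May 23, 2026 to Feb 14, 2027: 8 + 30 + 31 + 31 + 30 + 31 + 30 + 31 + 31 + 14 = 267 days (rest of May, Jun, Jul, Aug, Sep, Oct, Nov, Dec, Jan, Feb).
267 ÷ 7 = 38 full weeks with remainder 1, so 38 more Saturdays after the first → 39.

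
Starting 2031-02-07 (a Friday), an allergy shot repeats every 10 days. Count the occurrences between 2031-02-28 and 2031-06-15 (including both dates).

Occurrences land 10·i days after 2031-02-07 for i = 0, 1, 2, …
2031-02-28 is 21 days after the start; 21 ÷ 10 = 2 remainder 1; since the remainder is 1, round up to i = 3. First occurrence in the window: #4 on 2031-03-09 (3×10 = 30 days in).
2031-06-15 is 128 days after the start; 128 ÷ 10 = 12 remainder 8. Last occurrence in the window: #13 on 2031-06-07.
Occurrences #4 through #13: 10 in total.

10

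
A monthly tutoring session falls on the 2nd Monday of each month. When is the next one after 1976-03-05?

March 1976 starts on a Monday; its first Monday is the 1st, so the 2nd Monday is the 8th — 1976-03-08.
1976-03-08 is after 1976-03-05, so that is the next one.

1976-03-08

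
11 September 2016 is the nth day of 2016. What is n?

Days in months before September: 31 + 29 + 31 + 30 + 31 + 30 + 31 + 31 = 244.
Plus 11 days into September → day 255.

255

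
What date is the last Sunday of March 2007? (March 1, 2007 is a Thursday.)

March 25, 2007

March 2007 begins on a Thursday, so the first Sunday is March 4 (3 days later).
March 2007 has 31 days. Adding weeks: 4, 11, 18, 25 — the last one ≤ 31 is the 25th.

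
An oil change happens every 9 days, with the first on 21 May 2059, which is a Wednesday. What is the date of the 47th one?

The 47th occurrence is 46 intervals after the first: 46 × 9 = 414 days after 21 May 2059.
May has 31 days — 10 days to the end of May leaves 404.
From end of May to end of 2059 is 214 days (190 left).
January has 31 days (159 left).
February has 29 days (130 left).
March has 31 days (99 left).
April has 30 days (69 left).
May has 31 days (38 left).
June has 30 days (8 left).
8 days into July → 8 July 2060.

8 July 2060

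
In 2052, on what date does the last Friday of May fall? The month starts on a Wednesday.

May 2052 begins on a Wednesday, so the first Friday is May 3 (2 days later).
May 2052 has 31 days. Adding weeks: 3, 10, 17, 24, 31 — the last one ≤ 31 is the 31st.

2052-05-31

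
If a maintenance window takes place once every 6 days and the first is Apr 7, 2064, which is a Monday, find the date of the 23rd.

Aug 17, 2064

The 23rd occurrence is 22 intervals after the first: 22 × 6 = 132 days after Apr 7, 2064.
Apr has 30 days — 23 days to the end of Apr leaves 109.
May has 31 days (78 left).
Jun has 30 days (48 left).
Jul has 31 days (17 left).
17 days into Aug → Aug 17, 2064.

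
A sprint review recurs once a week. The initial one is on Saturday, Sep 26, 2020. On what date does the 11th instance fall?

Dec 5, 2020

The 11th occurrence is 10 intervals after the first: 10 × 7 = 70 days after Sep 26, 2020.
Sep has 30 days — 4 days to the end of Sep leaves 66.
Oct has 31 days (35 left).
Nov has 30 days (5 left).
5 days into Dec → Dec 5, 2020.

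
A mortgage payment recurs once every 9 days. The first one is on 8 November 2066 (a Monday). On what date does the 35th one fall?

The 35th occurrence is 34 intervals after the first: 34 × 9 = 306 days after 8 November 2066.
November has 30 days — 22 days to the end of November leaves 284.
December has 31 days (253 left).
January has 31 days (222 left).
February has 28 days (194 left).
March has 31 days (163 left).
April has 30 days (133 left).
May has 31 days (102 left).
June has 30 days (72 left).
July has 31 days (41 left).
August has 31 days (10 left).
10 days into September → 10 September 2067.

10 September 2067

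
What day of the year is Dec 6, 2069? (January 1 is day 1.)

340

Days in months before Dec: 31 + 28 + 31 + 30 + 31 + 30 + 31 + 31 + 30 + 31 + 30 = 334.
Plus 6 days into Dec → day 340.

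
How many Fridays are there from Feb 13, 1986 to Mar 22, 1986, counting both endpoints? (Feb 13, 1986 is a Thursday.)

6

Feb 13, 1986 is a Thursday; the first Friday on or after it is Feb 14, 1986 (1 day later).
From Feb 14, 1986 to Mar 22, 1986: 14 + 22 = 36 days (rest of Feb, Mar).
36 ÷ 7 = 5 full weeks with remainder 1, so 5 more Fridays after the first → 6.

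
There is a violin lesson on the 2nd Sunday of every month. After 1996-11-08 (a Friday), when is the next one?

November 1996 starts on a Friday; its first Sunday is the 3rd, so the 2nd Sunday is the 10th — 1996-11-10.
1996-11-10 is after 1996-11-08, so that is the next one.

1996-11-10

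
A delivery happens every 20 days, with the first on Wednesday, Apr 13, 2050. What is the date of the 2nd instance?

May 3, 2050

The 2nd occurrence is 1 interval after the first: 1 × 20 = 20 days after Apr 13, 2050.
Apr has 30 days — 17 days to the end of Apr leaves 3.
3 days into May → May 3, 2050.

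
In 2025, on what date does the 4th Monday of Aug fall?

Aug 25, 2025

Aug 2025 begins on a Friday, so the first Monday is Aug 4 (3 days later).
The 4th Monday is 3 weeks later: 4 + 21 = 25.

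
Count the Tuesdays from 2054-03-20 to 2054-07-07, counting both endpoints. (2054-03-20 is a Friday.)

2054-03-20 is a Friday; the first Tuesday on or after it is 2054-03-24 (4 days later).
From 2054-03-24 to 2054-07-07: 7 + 30 + 31 + 30 + 7 = 105 days (rest of March, April, May, June, July).
105 ÷ 7 = 15 full weeks with remainder 0, so 15 more Tuesdays after the first → 16.

16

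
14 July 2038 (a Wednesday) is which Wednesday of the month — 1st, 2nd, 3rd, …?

2nd

Day 14 falls in week ⌈14/7⌉ of the month.
Days 1–7 hold the 1st Wednesday, 8–14 the 2nd, 15–21 the 3rd, 22–28 the 4th, 29–31 the 5th.
14 is in the range for the 2nd.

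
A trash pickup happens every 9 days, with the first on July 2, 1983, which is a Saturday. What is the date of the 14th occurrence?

October 27, 1983

The 14th occurrence is 13 intervals after the first: 13 × 9 = 117 days after July 2, 1983.
July has 31 days — 29 days to the end of July leaves 88.
August has 31 days (57 left).
September has 30 days (27 left).
27 days into October → October 27, 1983.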